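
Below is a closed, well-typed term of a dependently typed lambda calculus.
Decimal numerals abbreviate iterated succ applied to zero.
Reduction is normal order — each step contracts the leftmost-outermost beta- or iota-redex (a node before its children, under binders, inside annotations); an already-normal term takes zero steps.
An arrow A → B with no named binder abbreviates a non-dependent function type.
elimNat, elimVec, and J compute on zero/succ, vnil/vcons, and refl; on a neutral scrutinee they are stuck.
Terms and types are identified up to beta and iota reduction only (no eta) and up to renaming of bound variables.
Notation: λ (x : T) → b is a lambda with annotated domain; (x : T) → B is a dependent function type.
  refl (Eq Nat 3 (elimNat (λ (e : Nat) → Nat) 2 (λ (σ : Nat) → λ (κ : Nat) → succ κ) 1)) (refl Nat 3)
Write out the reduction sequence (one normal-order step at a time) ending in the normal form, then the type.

normal-order reduction sequence:
  refl (Eq Nat 3 (elimNat (λ (e : Nat) → Nat) 2 (λ (σ : Nat) → λ (κ : Nat) → succ κ) 1)) (refl Nat 3)
  ~> refl (Eq Nat 3 ((λ (e : Nat) → λ (σ : Nat) → succ σ) 0 (elimNat (λ (κ : Nat) → Nat) 2 (λ (j : Nat) → λ (τ : Nat) → succ τ) 0))) (refl Nat 3)
  ~> refl (Eq Nat 3 ((λ (e : Nat) → succ e) (elimNat (λ (σ : Nat) → Nat) 2 (λ (κ : Nat) → λ (j : Nat) → succ j) 0))) (refl Nat 3)
  ~> refl (Eq Nat 3 (succ (elimNat (λ (e : Nat) → Nat) 2 (λ (σ : Nat) → λ (κ : Nat) → succ κ) 0))) (refl Nat 3)
  ~> refl (Eq Nat 3 3) (refl Nat 3)
type:
  Eq (Eq Nat 3 3) (refl Nat 3) (refl Nat 3)


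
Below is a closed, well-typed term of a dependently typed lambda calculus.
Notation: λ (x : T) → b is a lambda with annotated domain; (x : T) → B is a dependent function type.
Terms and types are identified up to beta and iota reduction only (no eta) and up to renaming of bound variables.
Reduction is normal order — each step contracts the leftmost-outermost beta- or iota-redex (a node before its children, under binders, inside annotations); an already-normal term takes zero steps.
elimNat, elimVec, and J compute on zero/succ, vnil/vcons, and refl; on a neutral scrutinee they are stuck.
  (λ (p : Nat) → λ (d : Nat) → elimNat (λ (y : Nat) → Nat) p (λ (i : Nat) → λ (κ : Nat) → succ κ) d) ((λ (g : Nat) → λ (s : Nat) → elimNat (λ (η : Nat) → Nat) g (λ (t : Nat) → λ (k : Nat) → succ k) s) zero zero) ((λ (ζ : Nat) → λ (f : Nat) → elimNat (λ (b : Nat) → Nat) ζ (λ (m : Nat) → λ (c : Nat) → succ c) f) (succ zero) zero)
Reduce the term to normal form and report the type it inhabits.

resulting normal form:
  succ zero
type:
  Nat
observation: contracting a beta-redex first, the term normalizes in 12 steps.


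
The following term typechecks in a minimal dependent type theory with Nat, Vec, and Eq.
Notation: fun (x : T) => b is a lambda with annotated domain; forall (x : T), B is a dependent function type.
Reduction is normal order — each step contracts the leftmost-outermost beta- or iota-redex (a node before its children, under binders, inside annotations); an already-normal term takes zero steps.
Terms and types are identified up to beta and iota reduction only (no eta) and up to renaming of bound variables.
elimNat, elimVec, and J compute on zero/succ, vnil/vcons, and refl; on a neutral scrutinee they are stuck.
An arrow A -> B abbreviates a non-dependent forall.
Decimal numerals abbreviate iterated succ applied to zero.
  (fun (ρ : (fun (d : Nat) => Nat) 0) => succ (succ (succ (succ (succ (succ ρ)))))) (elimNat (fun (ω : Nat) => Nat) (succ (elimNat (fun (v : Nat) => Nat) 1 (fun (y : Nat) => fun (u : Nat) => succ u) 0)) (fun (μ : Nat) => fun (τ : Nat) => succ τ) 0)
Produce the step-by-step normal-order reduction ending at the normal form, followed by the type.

reduction (normal order):
  (fun (ρ : (fun (d : Nat) => Nat) 0) => succ (succ (succ (succ (succ (succ ρ)))))) (elimNat (fun (ω : Nat) => Nat) (succ (elimNat (fun (v : Nat) => Nat) 1 (fun (y : Nat) => fun (u : Nat) => succ u) 0)) (fun (μ : Nat) => fun (τ : Nat) => succ τ) 0)
  ~> succ (succ (succ (succ (succ (succ (elimNat (fun (ρ : Nat) => Nat) (succ (elimNat (fun (d : Nat) => Nat) 1 (fun (ω : Nat) => fun (v : Nat) => succ v) 0)) (fun (y : Nat) => fun (u : Nat) => succ u) 0))))))
  ~> succ (succ (succ (succ (succ (succ (succ (elimNat (fun (ρ : Nat) => Nat) 1 (fun (d : Nat) => fun (ω : Nat) => succ ω) 0)))))))
  ~> 8
the term's type:
  Nat


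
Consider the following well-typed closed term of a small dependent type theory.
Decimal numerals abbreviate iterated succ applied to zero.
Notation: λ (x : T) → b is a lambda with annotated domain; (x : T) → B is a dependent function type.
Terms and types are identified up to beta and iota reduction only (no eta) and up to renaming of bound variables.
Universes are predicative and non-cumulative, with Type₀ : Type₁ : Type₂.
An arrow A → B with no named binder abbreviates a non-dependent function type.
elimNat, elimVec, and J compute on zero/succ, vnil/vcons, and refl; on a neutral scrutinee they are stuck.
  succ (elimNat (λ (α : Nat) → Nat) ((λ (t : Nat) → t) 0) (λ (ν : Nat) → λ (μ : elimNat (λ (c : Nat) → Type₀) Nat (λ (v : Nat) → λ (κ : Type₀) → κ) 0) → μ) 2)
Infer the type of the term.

type:
  Nat


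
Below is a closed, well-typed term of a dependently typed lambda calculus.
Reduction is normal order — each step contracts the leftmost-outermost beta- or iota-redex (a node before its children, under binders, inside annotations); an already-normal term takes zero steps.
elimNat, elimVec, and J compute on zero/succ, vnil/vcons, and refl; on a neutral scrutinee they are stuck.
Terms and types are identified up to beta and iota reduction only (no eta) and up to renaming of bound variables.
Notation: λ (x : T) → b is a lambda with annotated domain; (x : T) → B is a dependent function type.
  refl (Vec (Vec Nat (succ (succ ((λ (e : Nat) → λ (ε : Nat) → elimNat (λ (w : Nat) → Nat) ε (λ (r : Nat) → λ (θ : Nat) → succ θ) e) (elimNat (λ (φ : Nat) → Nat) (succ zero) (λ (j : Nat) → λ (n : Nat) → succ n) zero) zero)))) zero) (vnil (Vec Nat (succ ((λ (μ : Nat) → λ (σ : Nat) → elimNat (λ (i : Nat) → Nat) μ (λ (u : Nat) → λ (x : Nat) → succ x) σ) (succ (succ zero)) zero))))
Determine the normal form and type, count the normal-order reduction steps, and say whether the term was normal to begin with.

resulting normal form:
  refl (Vec (Vec Nat (succ (succ (succ zero)))) zero) (vnil (Vec Nat (succ (succ (succ zero)))))
type:
  Eq (Vec (Vec Nat (succ (succ (succ zero)))) zero) (vnil (Vec Nat (succ (succ (succ zero))))) (vnil (Vec Nat (succ (succ (succ zero)))))
steps to reach normal form (normal order): 10
started in normal form: no
first redex: a beta-redex


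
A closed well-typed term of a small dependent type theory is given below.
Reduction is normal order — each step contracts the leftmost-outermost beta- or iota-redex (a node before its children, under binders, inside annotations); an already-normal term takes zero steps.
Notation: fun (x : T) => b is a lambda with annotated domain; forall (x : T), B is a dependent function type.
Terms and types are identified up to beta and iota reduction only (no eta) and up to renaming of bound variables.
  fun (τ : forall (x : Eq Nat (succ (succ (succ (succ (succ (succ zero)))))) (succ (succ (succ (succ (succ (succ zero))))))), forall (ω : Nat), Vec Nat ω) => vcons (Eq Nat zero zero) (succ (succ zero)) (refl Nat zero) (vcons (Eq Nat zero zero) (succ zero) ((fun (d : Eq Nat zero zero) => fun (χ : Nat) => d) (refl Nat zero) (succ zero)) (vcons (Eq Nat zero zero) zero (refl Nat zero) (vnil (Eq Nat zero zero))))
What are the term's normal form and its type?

normal form:
  fun (τ : forall (x : Eq Nat (succ (succ (succ (succ (succ (succ zero)))))) (succ (succ (succ (succ (succ (succ zero))))))), forall (ω : Nat), Vec Nat ω) => vcons (Eq Nat zero zero) (succ (succ zero)) (refl Nat zero) (vcons (Eq Nat zero zero) (succ zero) (refl Nat zero) (vcons (Eq Nat zero zero) zero (refl Nat zero) (vnil (Eq Nat zero zero))))
the term's type:
  forall (τ : forall (x : Eq Nat (succ (succ (succ (succ (succ (succ zero)))))) (succ (succ (succ (succ (succ (succ zero))))))), forall (ω : Nat), Vec Nat ω), Vec (Eq Nat zero zero) (succ (succ (succ zero)))
observation: 2 normal-order steps normalize the term, beginning with a beta-redex.


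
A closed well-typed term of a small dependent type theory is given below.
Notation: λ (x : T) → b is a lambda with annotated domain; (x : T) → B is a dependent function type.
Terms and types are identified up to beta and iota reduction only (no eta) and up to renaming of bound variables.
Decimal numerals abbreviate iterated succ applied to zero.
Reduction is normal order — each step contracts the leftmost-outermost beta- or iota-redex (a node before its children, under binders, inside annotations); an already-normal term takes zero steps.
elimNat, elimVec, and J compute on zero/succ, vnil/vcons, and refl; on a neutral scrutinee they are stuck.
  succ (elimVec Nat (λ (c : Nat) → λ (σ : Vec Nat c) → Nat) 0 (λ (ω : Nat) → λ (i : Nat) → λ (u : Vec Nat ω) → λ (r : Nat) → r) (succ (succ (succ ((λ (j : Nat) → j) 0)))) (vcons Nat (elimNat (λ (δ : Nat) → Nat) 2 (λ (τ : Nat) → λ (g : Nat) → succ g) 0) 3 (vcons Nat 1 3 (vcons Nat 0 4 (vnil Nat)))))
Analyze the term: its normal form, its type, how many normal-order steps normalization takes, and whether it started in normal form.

resulting normal form:
  1
the term's type:
  Nat
normal-order step count: 16
started in normal form: no
first contracted redex: an elimVec iota-redex


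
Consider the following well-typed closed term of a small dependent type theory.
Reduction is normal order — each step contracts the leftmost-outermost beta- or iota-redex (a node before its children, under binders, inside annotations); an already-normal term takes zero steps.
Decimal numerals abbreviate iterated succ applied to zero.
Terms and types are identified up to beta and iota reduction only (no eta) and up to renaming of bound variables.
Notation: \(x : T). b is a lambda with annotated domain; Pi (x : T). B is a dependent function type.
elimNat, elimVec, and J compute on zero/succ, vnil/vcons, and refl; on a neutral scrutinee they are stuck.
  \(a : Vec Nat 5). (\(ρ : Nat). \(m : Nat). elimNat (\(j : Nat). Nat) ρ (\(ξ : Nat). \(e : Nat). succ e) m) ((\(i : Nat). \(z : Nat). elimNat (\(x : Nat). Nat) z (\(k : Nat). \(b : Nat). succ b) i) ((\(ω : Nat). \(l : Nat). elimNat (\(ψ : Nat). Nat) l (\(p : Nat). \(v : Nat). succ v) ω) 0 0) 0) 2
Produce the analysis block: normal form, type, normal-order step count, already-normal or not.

resulting normal form:
  \(a : Vec Nat 5). 2
the term's type:
  Pi (a : Vec Nat 5). Nat
normal-order step count: 15
already normal: no
first redex: a beta-redex


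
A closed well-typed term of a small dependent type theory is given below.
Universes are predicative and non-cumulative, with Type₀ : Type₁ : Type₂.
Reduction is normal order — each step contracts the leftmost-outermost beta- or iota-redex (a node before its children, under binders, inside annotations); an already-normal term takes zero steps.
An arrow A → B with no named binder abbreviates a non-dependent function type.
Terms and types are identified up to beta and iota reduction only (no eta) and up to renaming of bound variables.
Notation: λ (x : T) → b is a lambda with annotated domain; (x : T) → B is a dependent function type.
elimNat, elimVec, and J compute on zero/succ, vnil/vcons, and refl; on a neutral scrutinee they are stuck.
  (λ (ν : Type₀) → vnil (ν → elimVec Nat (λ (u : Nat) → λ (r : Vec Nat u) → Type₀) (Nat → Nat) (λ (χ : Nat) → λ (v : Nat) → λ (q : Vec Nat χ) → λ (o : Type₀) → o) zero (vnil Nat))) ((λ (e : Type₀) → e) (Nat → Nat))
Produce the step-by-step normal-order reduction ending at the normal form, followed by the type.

normal-order reduction:
  (λ (ν : Type₀) → vnil (ν → elimVec Nat (λ (u : Nat) → λ (r : Vec Nat u) → Type₀) (Nat → Nat) (λ (χ : Nat) → λ (v : Nat) → λ (q : Vec Nat χ) → λ (o : Type₀) → o) zero (vnil Nat))) ((λ (e : Type₀) → e) (Nat → Nat))
  ~> vnil ((λ (ν : Type₀) → ν) (Nat → Nat) → elimVec Nat (λ (u : Nat) → λ (r : Vec Nat u) → Type₀) (Nat → Nat) (λ (χ : Nat) → λ (v : Nat) → λ (q : Vec Nat χ) → λ (o : Type₀) → o) zero (vnil Nat))
  ~> vnil ((Nat → Nat) → elimVec Nat (λ (ν : Nat) → λ (u : Vec Nat ν) → Type₀) (Nat → Nat) (λ (r : Nat) → λ (χ : Nat) → λ (v : Vec Nat r) → λ (q : Type₀) → q) zero (vnil Nat))
  ~> vnil ((Nat → Nat) → Nat → Nat)
inferred type:
  Vec ((Nat → Nat) → Nat → Nat) zero


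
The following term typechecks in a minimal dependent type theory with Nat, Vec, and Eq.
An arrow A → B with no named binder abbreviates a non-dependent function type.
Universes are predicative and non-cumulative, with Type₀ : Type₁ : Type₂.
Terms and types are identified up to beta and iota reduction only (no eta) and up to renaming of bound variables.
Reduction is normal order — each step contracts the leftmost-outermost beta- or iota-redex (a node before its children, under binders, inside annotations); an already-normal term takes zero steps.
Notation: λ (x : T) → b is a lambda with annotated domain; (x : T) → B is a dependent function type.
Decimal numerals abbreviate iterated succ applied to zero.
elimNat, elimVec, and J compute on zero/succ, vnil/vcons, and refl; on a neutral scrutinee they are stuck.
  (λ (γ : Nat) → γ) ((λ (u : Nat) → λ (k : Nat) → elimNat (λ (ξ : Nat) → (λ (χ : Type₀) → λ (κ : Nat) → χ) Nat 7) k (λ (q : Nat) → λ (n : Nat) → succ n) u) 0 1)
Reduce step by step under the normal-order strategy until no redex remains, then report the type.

normal-order reduction sequence:
  (λ (γ : Nat) → γ) ((λ (u : Nat) → λ (k : Nat) → elimNat (λ (ξ : Nat) → (λ (χ : Type₀) → λ (κ : Nat) → χ) Nat 7) k (λ (q : Nat) → λ (n : Nat) → succ n) u) 0 1)
  ~> (λ (γ : Nat) → λ (u : Nat) → elimNat (λ (k : Nat) → (λ (ξ : Type₀) → λ (χ : Nat) → ξ) Nat 7) u (λ (κ : Nat) → λ (q : Nat) → succ q) γ) 0 1
  ~> (λ (γ : Nat) → elimNat (λ (u : Nat) → (λ (k : Type₀) → λ (ξ : Nat) → k) Nat 7) γ (λ (χ : Nat) → λ (κ : Nat) → succ κ) 0) 1
  ~> elimNat (λ (γ : Nat) → (λ (u : Type₀) → λ (k : Nat) → u) Nat 7) 1 (λ (ξ : Nat) → λ (χ : Nat) → succ χ) 0
  ~> 1
type:
  Nat


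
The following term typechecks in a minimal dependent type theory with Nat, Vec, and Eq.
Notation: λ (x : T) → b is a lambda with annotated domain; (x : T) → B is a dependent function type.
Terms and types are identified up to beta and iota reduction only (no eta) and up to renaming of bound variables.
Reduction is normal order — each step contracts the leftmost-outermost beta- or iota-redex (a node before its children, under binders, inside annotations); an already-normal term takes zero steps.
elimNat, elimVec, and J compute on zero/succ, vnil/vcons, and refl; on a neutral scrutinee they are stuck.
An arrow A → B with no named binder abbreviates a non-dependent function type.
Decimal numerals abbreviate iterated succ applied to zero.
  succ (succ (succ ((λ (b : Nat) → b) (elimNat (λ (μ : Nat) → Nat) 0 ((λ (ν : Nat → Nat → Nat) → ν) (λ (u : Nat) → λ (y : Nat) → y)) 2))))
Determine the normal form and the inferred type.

resulting normal form:
  3
the term's type:
  Nat


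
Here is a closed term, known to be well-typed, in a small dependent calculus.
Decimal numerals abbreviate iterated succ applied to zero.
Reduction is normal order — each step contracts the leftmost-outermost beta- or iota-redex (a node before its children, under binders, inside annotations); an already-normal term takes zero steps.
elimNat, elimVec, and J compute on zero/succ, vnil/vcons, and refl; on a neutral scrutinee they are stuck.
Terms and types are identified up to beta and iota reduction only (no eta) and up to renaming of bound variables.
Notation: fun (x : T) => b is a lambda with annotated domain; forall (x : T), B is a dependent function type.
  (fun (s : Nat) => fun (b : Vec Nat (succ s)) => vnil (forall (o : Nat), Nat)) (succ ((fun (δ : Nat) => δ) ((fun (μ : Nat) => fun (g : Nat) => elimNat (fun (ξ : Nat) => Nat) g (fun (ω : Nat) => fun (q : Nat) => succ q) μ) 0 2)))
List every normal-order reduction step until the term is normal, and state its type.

normal-order reduction sequence:
  (fun (s : Nat) => fun (b : Vec Nat (succ s)) => vnil (forall (o : Nat), Nat)) (succ ((fun (δ : Nat) => δ) ((fun (μ : Nat) => fun (g : Nat) => elimNat (fun (ξ : Nat) => Nat) g (fun (ω : Nat) => fun (q : Nat) => succ q) μ) 0 2)))
  ~> fun (s : Vec Nat (succ (succ ((fun (b : Nat) => b) ((fun (o : Nat) => fun (δ : Nat) => elimNat (fun (μ : Nat) => Nat) δ (fun (g : Nat) => fun (ξ : Nat) => succ ξ) o) 0 2))))) => vnil (forall (ω : Nat), Nat)
  ~> fun (s : Vec Nat (succ (succ ((fun (b : Nat) => fun (o : Nat) => elimNat (fun (δ : Nat) => Nat) o (fun (μ : Nat) => fun (g : Nat) => succ g) b) 0 2)))) => vnil (forall (ξ : Nat), Nat)
  ~> fun (s : Vec Nat (succ (succ ((fun (b : Nat) => elimNat (fun (o : Nat) => Nat) b (fun (δ : Nat) => fun (μ : Nat) => succ μ) 0) 2)))) => vnil (forall (g : Nat), Nat)
  ~> fun (s : Vec Nat (succ (succ (elimNat (fun (b : Nat) => Nat) 2 (fun (o : Nat) => fun (δ : Nat) => succ δ) 0)))) => vnil (forall (μ : Nat), Nat)
  ~> fun (s : Vec Nat 4) => vnil (forall (b : Nat), Nat)
type:
  forall (s : Vec Nat 4), Vec (forall (b : Nat), Nat) 0


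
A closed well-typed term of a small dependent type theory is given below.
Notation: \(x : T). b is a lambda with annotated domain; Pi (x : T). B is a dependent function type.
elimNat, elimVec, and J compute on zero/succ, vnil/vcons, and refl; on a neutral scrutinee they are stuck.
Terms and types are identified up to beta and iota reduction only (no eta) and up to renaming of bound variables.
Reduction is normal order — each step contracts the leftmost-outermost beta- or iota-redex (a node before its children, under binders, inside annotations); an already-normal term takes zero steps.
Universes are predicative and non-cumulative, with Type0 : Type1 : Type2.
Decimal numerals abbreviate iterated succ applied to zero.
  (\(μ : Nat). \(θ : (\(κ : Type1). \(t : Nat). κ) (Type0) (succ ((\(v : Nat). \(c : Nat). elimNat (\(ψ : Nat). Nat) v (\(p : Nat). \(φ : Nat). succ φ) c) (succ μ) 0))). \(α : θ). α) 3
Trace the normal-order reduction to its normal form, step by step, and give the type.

normal-order reduction:
  (\(μ : Nat). \(θ : (\(κ : Type1). \(t : Nat). κ) (Type0) (succ ((\(v : Nat). \(c : Nat). elimNat (\(ψ : Nat). Nat) v (\(p : Nat). \(φ : Nat). succ φ) c) (succ μ) 0))). \(α : θ). α) 3
  ~> \(μ : (\(θ : Type1). \(κ : Nat). θ) (Type0) (succ ((\(t : Nat). \(v : Nat). elimNat (\(c : Nat). Nat) t (\(ψ : Nat). \(p : Nat). succ p) v) 4 0))). \(φ : μ). φ
  ~> \(μ : (\(θ : Nat). Type0) (succ ((\(κ : Nat). \(t : Nat). elimNat (\(v : Nat). Nat) κ (\(c : Nat). \(ψ : Nat). succ ψ) t) 4 0))). \(p : μ). p
  ~> \(μ : Type0). \(θ : μ). θ
type:
  Pi (μ : Type0). Pi (θ : μ). μ


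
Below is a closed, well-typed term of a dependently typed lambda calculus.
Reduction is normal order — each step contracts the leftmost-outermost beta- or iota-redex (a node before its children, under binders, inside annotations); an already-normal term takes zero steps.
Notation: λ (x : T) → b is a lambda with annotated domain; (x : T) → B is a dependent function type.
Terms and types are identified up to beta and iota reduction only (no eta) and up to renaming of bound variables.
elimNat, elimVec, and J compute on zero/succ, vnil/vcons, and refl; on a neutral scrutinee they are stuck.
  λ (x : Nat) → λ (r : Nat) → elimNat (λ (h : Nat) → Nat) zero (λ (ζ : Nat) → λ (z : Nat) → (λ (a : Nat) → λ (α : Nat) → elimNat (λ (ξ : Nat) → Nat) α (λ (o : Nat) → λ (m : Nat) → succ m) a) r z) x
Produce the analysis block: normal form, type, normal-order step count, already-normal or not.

reduced normal form:
  λ (x : Nat) → λ (r : Nat) → elimNat (λ (h : Nat) → Nat) zero (λ (ζ : Nat) → λ (z : Nat) → elimNat (λ (a : Nat) → Nat) z (λ (α : Nat) → λ (ξ : Nat) → succ ξ) r) x
inferred type:
  (x : Nat) → (r : Nat) → Nat
normal-order step count: 2
started in normal form: no
first contracted redex: a beta-redex


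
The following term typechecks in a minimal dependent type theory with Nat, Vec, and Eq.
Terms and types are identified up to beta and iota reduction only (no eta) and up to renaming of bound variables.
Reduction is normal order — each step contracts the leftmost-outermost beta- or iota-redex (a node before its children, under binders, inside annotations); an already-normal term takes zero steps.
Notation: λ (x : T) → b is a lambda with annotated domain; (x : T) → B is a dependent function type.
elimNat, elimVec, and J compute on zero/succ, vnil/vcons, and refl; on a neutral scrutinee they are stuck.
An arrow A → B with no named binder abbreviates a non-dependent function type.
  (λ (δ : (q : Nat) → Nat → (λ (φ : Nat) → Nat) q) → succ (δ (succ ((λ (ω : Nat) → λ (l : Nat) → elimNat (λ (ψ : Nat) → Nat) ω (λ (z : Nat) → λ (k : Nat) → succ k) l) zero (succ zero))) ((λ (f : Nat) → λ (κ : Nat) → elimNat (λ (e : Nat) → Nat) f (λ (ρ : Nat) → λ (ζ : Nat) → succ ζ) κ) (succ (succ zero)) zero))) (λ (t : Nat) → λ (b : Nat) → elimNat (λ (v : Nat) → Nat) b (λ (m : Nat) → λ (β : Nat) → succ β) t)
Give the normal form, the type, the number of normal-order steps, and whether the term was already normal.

normal form:
  succ (succ (succ (succ (succ zero))))
the term's type:
  Nat
reduction steps (normal order): 19
term was already normal: no
first contracted redex: a beta-redex


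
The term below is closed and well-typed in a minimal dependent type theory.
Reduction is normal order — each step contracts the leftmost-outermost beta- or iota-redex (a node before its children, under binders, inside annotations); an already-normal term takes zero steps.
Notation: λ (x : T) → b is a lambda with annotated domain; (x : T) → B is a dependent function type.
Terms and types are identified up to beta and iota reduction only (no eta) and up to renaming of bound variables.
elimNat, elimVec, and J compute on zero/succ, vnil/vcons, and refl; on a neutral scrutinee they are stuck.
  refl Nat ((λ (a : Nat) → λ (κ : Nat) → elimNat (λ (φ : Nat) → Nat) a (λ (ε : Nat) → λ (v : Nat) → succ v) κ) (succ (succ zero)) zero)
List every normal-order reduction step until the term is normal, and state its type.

normal-order reduction:
  refl Nat ((λ (a : Nat) → λ (κ : Nat) → elimNat (λ (φ : Nat) → Nat) a (λ (ε : Nat) → λ (v : Nat) → succ v) κ) (succ (succ zero)) zero)
  ~> refl Nat ((λ (a : Nat) → elimNat (λ (κ : Nat) → Nat) (succ (succ zero)) (λ (φ : Nat) → λ (ε : Nat) → succ ε) a) zero)
  ~> refl Nat (elimNat (λ (a : Nat) → Nat) (succ (succ zero)) (λ (κ : Nat) → λ (φ : Nat) → succ φ) zero)
  ~> refl Nat (succ (succ zero))
the term's type:
  Eq Nat (succ (succ zero)) (succ (succ zero))


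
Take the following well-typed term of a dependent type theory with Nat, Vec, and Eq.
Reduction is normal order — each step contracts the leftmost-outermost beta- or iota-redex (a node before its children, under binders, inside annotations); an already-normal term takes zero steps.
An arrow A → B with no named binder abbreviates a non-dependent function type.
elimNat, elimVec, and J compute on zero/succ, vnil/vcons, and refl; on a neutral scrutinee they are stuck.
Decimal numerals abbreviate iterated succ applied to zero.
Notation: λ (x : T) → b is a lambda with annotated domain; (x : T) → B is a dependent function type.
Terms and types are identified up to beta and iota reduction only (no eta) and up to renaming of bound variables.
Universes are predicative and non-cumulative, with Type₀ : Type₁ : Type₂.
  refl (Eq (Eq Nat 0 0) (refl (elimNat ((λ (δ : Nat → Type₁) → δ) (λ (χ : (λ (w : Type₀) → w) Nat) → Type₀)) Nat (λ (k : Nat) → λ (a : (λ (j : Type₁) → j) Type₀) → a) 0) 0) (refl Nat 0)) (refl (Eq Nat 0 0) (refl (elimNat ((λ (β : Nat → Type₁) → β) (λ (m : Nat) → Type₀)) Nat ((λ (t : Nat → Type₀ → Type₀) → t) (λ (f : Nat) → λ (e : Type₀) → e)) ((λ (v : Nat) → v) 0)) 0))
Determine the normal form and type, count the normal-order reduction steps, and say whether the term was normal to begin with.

reduced normal form:
  refl (Eq (Eq Nat 0 0) (refl Nat 0) (refl Nat 0)) (refl (Eq Nat 0 0) (refl Nat 0))
type:
  Eq (Eq (Eq Nat 0 0) (refl Nat 0) (refl Nat 0)) (refl (Eq Nat 0 0) (refl Nat 0)) (refl (Eq Nat 0 0) (refl Nat 0))
steps to reach normal form (normal order): 5
started in normal form: no
first redex: an elimNat iota-redex


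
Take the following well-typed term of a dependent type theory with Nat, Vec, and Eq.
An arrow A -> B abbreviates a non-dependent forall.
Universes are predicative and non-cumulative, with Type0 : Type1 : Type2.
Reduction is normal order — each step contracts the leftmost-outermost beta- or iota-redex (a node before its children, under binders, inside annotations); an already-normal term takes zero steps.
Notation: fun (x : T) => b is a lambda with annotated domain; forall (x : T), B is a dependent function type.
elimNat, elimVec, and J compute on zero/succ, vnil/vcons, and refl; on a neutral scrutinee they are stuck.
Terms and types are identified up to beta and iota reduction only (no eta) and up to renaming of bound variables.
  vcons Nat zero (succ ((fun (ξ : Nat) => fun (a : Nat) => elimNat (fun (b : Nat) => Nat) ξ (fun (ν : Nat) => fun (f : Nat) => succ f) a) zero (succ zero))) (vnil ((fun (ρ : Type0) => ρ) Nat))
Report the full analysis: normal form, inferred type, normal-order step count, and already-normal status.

resulting normal form:
  vcons Nat zero (succ (succ zero)) (vnil Nat)
type:
  Vec Nat (succ zero)
steps to reach normal form (normal order): 7
started in normal form: no
first contracted redex: a beta-redex


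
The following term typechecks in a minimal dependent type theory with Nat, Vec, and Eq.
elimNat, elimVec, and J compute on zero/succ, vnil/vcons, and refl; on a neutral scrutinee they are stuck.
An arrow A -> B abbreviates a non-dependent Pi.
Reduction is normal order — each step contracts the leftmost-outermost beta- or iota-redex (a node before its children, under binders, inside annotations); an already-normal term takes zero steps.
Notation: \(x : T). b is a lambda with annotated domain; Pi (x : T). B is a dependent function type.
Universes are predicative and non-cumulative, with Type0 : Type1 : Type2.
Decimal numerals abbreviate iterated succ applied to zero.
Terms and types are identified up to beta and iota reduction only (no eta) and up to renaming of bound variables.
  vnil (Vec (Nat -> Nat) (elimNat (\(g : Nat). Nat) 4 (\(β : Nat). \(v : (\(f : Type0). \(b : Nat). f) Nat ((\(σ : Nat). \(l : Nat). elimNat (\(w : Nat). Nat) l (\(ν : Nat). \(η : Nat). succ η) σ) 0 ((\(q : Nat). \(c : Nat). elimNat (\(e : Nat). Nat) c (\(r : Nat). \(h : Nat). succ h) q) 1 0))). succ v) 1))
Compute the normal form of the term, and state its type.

normal form:
  vnil (Vec (Nat -> Nat) 5)
type:
  Vec (Vec (Nat -> Nat) 5) 0


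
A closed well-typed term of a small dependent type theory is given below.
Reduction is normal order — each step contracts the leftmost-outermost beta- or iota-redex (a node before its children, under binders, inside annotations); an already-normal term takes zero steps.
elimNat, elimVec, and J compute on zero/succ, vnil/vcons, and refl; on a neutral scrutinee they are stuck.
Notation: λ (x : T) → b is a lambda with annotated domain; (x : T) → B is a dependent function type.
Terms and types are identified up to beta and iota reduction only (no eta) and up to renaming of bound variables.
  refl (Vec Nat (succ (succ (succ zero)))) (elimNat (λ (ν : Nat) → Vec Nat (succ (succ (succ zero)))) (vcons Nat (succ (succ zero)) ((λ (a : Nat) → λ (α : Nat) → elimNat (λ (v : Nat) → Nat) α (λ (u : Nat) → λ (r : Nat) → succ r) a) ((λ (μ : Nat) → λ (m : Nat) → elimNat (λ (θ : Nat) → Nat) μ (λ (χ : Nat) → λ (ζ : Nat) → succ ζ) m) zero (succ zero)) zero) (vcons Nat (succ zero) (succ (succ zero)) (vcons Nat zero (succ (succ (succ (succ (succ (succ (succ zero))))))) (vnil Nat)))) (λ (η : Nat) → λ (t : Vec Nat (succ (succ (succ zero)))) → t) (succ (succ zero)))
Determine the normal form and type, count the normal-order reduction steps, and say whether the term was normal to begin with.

resulting normal form:
  refl (Vec Nat (succ (succ (succ zero)))) (vcons Nat (succ (succ zero)) (succ zero) (vcons Nat (succ zero) (succ (succ zero)) (vcons Nat zero (succ (succ (succ (succ (succ (succ (succ zero))))))) (vnil Nat))))
type:
  Eq (Vec Nat (succ (succ (succ zero)))) (vcons Nat (succ (succ zero)) (succ zero) (vcons Nat (succ zero) (succ (succ zero)) (vcons Nat zero (succ (succ (succ (succ (succ (succ (succ zero))))))) (vnil Nat)))) (vcons Nat (succ (succ zero)) (succ zero) (vcons Nat (succ zero) (succ (succ zero)) (vcons Nat zero (succ (succ (succ (succ (succ (succ (succ zero))))))) (vnil Nat))))
reduction steps (normal order): 19
term was already normal: no
first redex: an elimNat iota-redex


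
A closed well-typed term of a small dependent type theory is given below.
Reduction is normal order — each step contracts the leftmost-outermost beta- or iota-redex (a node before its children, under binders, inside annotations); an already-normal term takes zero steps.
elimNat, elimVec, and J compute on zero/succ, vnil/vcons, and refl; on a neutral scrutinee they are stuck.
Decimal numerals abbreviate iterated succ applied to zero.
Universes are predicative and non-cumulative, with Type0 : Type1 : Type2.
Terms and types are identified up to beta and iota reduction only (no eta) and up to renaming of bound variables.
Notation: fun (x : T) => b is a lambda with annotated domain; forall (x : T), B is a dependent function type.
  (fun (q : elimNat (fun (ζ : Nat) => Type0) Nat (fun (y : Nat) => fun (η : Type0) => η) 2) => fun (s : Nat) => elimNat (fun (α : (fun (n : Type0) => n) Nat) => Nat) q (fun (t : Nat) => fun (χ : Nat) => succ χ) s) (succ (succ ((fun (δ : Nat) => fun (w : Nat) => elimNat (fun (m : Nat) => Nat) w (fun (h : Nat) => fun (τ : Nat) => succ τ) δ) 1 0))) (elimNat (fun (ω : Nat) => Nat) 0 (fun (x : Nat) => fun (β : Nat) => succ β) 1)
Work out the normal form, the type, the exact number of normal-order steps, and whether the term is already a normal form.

resulting normal form:
  4
type:
  Nat
reduction steps (normal order): 17
already normal: no
first redex: a beta-redex


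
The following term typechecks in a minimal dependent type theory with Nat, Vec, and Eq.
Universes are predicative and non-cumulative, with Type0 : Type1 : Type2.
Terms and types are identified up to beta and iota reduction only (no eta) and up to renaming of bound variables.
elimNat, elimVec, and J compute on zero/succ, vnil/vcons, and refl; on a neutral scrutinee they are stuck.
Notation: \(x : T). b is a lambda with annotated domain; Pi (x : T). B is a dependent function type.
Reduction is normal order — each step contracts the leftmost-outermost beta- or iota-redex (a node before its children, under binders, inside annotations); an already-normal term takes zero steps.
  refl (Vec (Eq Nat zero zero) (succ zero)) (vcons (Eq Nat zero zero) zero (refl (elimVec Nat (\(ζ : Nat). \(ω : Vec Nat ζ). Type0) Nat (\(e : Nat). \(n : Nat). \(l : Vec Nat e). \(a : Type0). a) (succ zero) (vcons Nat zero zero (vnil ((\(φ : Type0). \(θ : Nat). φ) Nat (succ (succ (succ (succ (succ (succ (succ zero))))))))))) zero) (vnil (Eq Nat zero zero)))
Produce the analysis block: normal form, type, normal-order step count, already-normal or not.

normal form:
  refl (Vec (Eq Nat zero zero) (succ zero)) (vcons (Eq Nat zero zero) zero (refl Nat zero) (vnil (Eq Nat zero zero)))
the term's type:
  Eq (Vec (Eq Nat zero zero) (succ zero)) (vcons (Eq Nat zero zero) zero (refl Nat zero) (vnil (Eq Nat zero zero))) (vcons (Eq Nat zero zero) zero (refl Nat zero) (vnil (Eq Nat zero zero)))
steps to reach normal form (normal order): 6
started in normal form: no
first contracted redex: an elimVec iota-redex


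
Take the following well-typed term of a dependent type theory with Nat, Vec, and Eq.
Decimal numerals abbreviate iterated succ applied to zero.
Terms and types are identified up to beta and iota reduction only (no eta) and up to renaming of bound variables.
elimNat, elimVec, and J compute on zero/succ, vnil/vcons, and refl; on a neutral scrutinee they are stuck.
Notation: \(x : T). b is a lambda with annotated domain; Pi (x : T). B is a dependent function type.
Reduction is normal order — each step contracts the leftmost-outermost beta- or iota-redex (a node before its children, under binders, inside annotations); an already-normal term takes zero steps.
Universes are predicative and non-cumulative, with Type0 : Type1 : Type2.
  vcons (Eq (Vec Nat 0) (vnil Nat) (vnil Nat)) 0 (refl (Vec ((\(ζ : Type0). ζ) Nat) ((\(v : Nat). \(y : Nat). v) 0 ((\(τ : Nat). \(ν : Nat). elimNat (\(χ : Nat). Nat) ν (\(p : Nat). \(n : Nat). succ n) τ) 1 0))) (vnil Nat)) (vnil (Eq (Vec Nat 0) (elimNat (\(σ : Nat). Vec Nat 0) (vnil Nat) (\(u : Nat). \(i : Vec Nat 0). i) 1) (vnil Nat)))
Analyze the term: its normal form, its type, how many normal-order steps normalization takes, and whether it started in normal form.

reduced normal form:
  vcons (Eq (Vec Nat 0) (vnil Nat) (vnil Nat)) 0 (refl (Vec Nat 0) (vnil Nat)) (vnil (Eq (Vec Nat 0) (vnil Nat) (vnil Nat)))
the term's type:
  Vec (Eq (Vec Nat 0) (vnil Nat) (vnil Nat)) 1
steps to reach normal form (normal order): 7
already normal: no
first redex: a beta-redex


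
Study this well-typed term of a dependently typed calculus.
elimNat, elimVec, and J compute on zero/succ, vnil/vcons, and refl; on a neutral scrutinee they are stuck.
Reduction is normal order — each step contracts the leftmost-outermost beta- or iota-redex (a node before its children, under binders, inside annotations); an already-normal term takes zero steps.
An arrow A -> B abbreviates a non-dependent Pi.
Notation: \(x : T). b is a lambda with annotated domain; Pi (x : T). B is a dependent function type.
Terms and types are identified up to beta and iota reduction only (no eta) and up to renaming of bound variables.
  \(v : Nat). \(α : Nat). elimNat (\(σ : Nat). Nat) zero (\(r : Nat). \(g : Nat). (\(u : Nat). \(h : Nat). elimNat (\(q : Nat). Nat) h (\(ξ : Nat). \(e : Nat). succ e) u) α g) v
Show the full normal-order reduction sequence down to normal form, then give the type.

normal-order reduction:
  \(v : Nat). \(α : Nat). elimNat (\(σ : Nat). Nat) zero (\(r : Nat). \(g : Nat). (\(u : Nat). \(h : Nat). elimNat (\(q : Nat). Nat) h (\(ξ : Nat). \(e : Nat). succ e) u) α g) v
  ~> \(v : Nat). \(α : Nat). elimNat (\(σ : Nat). Nat) zero (\(r : Nat). \(g : Nat). (\(u : Nat). elimNat (\(h : Nat). Nat) u (\(q : Nat). \(ξ : Nat). succ ξ) α) g) v
  ~> \(v : Nat). \(α : Nat). elimNat (\(σ : Nat). Nat) zero (\(r : Nat). \(g : Nat). elimNat (\(u : Nat). Nat) g (\(h : Nat). \(q : Nat). succ q) α) v
inferred type:
  Nat -> Nat -> Nat


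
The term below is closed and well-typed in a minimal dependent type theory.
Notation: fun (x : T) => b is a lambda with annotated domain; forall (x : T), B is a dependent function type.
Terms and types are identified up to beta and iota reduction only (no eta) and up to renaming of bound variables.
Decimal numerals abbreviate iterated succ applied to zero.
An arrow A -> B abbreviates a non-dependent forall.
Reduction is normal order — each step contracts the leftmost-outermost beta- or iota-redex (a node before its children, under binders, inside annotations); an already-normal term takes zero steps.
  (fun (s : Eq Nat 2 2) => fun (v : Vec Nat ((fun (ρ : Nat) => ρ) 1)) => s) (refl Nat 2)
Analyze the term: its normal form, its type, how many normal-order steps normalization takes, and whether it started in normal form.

resulting normal form:
  fun (s : Vec Nat 1) => refl Nat 2
inferred type:
  Vec Nat 1 -> Eq Nat 2 2
steps to reach normal form (normal order): 2
term was already normal: no
first redex: a beta-redex


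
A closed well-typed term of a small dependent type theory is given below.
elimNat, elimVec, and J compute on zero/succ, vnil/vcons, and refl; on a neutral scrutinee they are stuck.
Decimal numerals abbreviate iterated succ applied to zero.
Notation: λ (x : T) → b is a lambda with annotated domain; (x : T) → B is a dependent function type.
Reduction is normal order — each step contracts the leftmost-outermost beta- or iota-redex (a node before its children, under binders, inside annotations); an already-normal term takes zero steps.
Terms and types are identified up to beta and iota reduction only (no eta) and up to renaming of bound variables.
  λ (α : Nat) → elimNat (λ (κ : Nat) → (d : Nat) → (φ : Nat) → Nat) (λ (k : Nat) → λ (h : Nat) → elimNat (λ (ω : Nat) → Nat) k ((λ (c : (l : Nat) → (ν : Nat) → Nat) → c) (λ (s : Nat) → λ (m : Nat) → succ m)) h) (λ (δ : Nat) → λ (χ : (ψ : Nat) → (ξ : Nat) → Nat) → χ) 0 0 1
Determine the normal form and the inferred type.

normal form:
  λ (α : Nat) → 1
the term's type:
  (α : Nat) → Nat
observation: the term reaches its normal form after 8 normal-order steps.


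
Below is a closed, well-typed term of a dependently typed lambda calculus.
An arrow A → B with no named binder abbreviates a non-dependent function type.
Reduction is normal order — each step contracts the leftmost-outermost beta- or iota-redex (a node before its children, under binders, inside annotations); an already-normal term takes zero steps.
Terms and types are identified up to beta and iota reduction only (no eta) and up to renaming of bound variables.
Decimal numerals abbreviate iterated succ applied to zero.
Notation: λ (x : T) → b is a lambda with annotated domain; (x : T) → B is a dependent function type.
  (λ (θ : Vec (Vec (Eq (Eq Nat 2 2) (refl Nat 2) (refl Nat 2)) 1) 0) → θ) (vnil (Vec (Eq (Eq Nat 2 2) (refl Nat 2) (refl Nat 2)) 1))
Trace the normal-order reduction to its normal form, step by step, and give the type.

reduction (normal order):
  (λ (θ : Vec (Vec (Eq (Eq Nat 2 2) (refl Nat 2) (refl Nat 2)) 1) 0) → θ) (vnil (Vec (Eq (Eq Nat 2 2) (refl Nat 2) (refl Nat 2)) 1))
  ~> vnil (Vec (Eq (Eq Nat 2 2) (refl Nat 2) (refl Nat 2)) 1)
inferred type:
  Vec (Vec (Eq (Eq Nat 2 2) (refl Nat 2) (refl Nat 2)) 1) 0


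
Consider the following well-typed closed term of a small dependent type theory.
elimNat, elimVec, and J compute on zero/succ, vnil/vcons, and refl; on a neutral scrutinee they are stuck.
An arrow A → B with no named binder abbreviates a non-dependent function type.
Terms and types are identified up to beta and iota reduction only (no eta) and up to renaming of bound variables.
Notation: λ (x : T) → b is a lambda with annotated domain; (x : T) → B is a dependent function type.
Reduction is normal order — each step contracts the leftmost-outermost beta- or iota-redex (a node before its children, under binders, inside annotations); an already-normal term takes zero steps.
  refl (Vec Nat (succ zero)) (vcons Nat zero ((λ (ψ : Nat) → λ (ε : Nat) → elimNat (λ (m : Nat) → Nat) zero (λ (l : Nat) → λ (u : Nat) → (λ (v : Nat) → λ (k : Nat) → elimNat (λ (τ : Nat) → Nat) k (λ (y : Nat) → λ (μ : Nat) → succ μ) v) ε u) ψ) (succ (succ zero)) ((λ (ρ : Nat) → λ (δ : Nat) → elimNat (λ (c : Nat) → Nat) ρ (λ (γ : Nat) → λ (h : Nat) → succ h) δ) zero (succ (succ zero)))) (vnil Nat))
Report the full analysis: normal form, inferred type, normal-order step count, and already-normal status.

reduced normal form:
  refl (Vec Nat (succ zero)) (vcons Nat zero (succ (succ (succ (succ zero)))) (vnil Nat))
inferred type:
  Eq (Vec Nat (succ zero)) (vcons Nat zero (succ (succ (succ (succ zero)))) (vnil Nat)) (vcons Nat zero (succ (succ (succ (succ zero)))) (vnil Nat))
normal-order step count: 45
already normal: no
first contracted redex: a beta-redex
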